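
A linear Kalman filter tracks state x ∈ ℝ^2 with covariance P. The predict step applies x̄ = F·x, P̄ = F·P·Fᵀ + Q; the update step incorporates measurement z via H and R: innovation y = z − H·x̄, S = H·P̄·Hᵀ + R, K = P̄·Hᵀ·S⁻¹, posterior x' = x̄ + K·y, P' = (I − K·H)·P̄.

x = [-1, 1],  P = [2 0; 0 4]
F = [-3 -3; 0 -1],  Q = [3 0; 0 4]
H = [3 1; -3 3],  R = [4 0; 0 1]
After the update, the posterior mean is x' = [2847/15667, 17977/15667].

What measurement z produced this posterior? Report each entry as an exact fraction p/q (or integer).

x̄ = F·x = [0, -1]
P̄ = F·P·Fᵀ + Q = [57 12; 12 8]
S = H·P̄·Hᵀ + R = [597 -417; -417 370]
K = P̄·Hᵀ·S⁻¹ = [3805/15667 -1428/15667; 11276/47001 3728/15667]
x' − x̄ = [2847/15667, 33644/15667] = K·y
y = (KᵀK)⁻¹·Kᵀ·(x' − x̄) = [3, 6]
z = y + H·x̄ = [3, 6] + [-1, -3] = [2, 3]

z = [2, 3]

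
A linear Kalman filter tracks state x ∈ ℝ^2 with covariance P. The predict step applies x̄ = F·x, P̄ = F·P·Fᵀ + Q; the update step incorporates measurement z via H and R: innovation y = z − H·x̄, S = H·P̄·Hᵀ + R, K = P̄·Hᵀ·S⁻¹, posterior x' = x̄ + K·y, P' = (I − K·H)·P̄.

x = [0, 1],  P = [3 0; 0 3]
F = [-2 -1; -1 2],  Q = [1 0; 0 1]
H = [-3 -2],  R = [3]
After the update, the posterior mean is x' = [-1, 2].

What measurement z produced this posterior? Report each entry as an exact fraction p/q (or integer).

z = [-1]

x̄ = F·x = [-1, 2]
P̄ = F·P·Fᵀ + Q = [16 0; 0 16]
S = H·P̄·Hᵀ + R = [211]
K = P̄·Hᵀ·S⁻¹ = [-48/211; -32/211]
x' − x̄ = [0, 0] = K·y
y = (KᵀK)⁻¹·Kᵀ·(x' − x̄) = [0]
z = y + H·x̄ = [0] + [-1] = [-1]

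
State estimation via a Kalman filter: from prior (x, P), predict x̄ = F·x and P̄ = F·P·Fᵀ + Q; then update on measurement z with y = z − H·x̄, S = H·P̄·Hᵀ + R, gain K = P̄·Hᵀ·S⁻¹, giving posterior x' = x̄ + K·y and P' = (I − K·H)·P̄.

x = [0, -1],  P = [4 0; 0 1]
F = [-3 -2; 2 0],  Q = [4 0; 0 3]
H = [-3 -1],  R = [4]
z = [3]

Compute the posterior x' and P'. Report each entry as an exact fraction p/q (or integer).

x̄ = F·x = [2, 0]
P̄ = F·P·Fᵀ + Q = [44 -24; -24 19]
y = z − H·x̄ = [9]
S = H·P̄·Hᵀ + R = [275]
K = P̄·Hᵀ·S⁻¹ = [-108/275; 53/275]
x' = x̄ + K·y = [-422/275, 477/275]
P' = (I − K·H)·P̄ = [436/275 -876/275; -876/275 2416/275]

x' = [-422/275, 477/275]
P' = [436/275 -876/275; -876/275 2416/275]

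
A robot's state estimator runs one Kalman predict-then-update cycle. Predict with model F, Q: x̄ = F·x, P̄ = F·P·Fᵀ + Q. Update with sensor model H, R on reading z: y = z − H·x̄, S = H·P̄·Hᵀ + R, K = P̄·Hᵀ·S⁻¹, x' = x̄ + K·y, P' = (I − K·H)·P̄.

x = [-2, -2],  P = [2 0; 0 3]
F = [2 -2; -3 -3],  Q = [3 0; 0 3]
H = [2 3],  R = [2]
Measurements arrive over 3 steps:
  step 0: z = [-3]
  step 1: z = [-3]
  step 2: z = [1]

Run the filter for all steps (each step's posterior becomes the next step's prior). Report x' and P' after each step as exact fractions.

step 0: x' = [-96/23, 42/23], P' = [4829/299 -246/23; -246/23 168/23]
step 1: x' = [-87008/7195, 20325/2878], P' = [778879/21585 -33934/1439; -33934/1439 22485/1439]
step 2: x' = [-129187918/11185135, 89388222/11185135], P' = [489753041/11185135 -320332674/11185135; -320332674/11185135 211918206/11185135]

step 0: x̄ = F·x = [0, 12]
step 0: P̄ = F·P·Fᵀ + Q = [23 6; 6 48]
step 0: y = z − H·x̄ = [-39]
step 0: S = H·P̄·Hᵀ + R = [598]
step 0: K = P̄·Hᵀ·S⁻¹ = [32/299; 6/23]
step 0: x' = x̄ + K·y = [-96/23, 42/23]
step 0: P' = (I − K·H)·P̄ = [4829/299 -246/23; -246/23 168/23]
step 1: x̄ = F·x = [-12, 162/23]
step 1: P̄ = F·P·Fᵀ + Q = [2371/13 -690/13; -690/13 6450/299]
step 1: y = z − H·x̄ = [-3/23]
step 1: S = H·P̄·Hᵀ + R = [86340/299]
step 1: K = P̄·Hᵀ·S⁻¹ = [15364/21585; -413/2878]
step 1: x' = x̄ + K·y = [-87008/7195, 20325/2878]
step 1: P' = (I − K·H)·P̄ = [778879/21585 -33934/1439; -33934/1439 22485/1439]
step 2: x̄ = F·x = [-275641/7195, 217173/14390]
step 2: P̄ = F·P·Fᵀ + Q = [8601451/21585 -883208/7195; -883208/7195 315987/7195]
step 2: y = z − H·x̄ = [93087/2878]
step 2: S = H·P̄·Hᵀ + R = [2237027/4317]
step 2: K = P̄·Hᵀ·S⁻¹ = [1850806/2237027; -491073/2237027]
step 2: x' = x̄ + K·y = [-129187918/11185135, 89388222/11185135]
step 2: P' = (I − K·H)·P̄ = [489753041/11185135 -320332674/11185135; -320332674/11185135 211918206/11185135]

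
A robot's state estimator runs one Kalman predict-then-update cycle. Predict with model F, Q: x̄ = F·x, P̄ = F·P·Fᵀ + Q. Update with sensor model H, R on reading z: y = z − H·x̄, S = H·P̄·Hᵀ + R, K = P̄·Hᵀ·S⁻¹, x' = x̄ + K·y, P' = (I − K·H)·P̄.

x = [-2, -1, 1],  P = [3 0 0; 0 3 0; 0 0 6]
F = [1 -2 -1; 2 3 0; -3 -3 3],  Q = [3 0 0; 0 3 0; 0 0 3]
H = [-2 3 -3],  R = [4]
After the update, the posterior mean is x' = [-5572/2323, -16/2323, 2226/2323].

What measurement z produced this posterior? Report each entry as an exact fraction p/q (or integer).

x̄ = F·x = [-1, -7, 12]
P̄ = F·P·Fᵀ + Q = [24 -12 -9; -12 42 -45; -9 -45 111]
S = H·P̄·Hᵀ + R = [2323]
K = P̄·Hᵀ·S⁻¹ = [-57/2323; 285/2323; -450/2323]
x' − x̄ = [-3249/2323, 16245/2323, -25650/2323] = K·y
y = (KᵀK)⁻¹·Kᵀ·(x' − x̄) = [57]
z = y + H·x̄ = [57] + [-55] = [2]

z = [2]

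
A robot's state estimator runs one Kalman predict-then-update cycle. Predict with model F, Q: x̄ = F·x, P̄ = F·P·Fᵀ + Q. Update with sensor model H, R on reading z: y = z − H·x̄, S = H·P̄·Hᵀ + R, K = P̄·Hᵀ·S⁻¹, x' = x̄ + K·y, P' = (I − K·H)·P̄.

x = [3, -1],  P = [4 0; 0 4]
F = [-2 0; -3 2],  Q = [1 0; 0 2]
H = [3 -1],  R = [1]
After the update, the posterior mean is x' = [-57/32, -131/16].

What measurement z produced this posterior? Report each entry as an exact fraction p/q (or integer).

z = [3]

x̄ = F·x = [-6, -11]
P̄ = F·P·Fᵀ + Q = [17 24; 24 54]
S = H·P̄·Hᵀ + R = [64]
K = P̄·Hᵀ·S⁻¹ = [27/64; 9/32]
x' − x̄ = [135/32, 45/16] = K·y
y = (KᵀK)⁻¹·Kᵀ·(x' − x̄) = [10]
z = y + H·x̄ = [10] + [-7] = [3]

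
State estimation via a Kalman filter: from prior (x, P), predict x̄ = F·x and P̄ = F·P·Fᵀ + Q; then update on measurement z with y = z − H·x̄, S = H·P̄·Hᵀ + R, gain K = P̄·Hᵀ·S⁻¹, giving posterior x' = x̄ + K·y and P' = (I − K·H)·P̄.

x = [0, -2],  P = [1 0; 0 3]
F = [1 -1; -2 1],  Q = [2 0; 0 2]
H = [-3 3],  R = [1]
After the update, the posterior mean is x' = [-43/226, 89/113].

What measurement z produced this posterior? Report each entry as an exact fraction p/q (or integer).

x̄ = F·x = [2, -2]
P̄ = F·P·Fᵀ + Q = [6 -5; -5 9]
S = H·P̄·Hᵀ + R = [226]
K = P̄·Hᵀ·S⁻¹ = [-33/226; 21/113]
x' − x̄ = [-495/226, 315/113] = K·y
y = (KᵀK)⁻¹·Kᵀ·(x' − x̄) = [15]
z = y + H·x̄ = [15] + [-12] = [3]

z = [3]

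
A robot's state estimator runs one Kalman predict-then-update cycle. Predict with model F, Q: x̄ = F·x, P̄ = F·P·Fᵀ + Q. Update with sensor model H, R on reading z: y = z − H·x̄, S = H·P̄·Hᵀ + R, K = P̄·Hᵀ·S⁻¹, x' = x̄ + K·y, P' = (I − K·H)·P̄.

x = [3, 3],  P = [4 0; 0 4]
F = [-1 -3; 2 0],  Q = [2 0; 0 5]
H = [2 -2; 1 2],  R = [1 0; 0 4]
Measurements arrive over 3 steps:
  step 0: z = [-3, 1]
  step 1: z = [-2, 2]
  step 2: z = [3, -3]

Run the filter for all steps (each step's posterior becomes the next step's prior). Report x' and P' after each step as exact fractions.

step 0: x' = [-175/237, 193/237], P' = [8264/15405 1142/3081; 1142/3081 1399/3081]
step 1: x' = [-91198/259515, 11498/17301], P' = [5558072/11678175 246382/778545; 246382/778545 20963/51903]
step 2: x' = [-212854199/2668082769, -4125104296/2668082769], P' = [140636168/296453641 842111086/2668082769; 842111086/2668082769 358787431/889360923]

step 0: x̄ = F·x = [-12, 6]
step 0: P̄ = F·P·Fᵀ + Q = [42 -8; -8 21]
step 0: y = z − H·x̄ = [33, 1]
step 0: S = H·P̄·Hᵀ + R = [317 -16; -16 98]
step 0: K = P̄·Hᵀ·S⁻¹ = [5108/15405 4921/15405; -514/3081 985/3081]
step 0: x' = x̄ + K·y = [-175/237, 193/237]
step 0: P' = (I − K·H)·P̄ = [8264/15405 1142/3081; 1142/3081 1399/3081]
step 1: x̄ = F·x = [-404/237, -350/237]
step 1: P̄ = F·P·Fᵀ + Q = [136289/15405 -50788/15405; -50788/15405 110081/15405]
step 1: y = z − H·x̄ = [-122/79, 526/79]
step 1: S = H·P̄·Hᵀ + R = [469063/5135 -89774/5135; -89774/5135 145027/5135]
step 1: K = P̄·Hᵀ·S⁻¹ = [3724684/11678175 3237383/11678175; -136126/778545 218818/778545]
step 1: x' = x̄ + K·y = [-91198/259515, 11498/17301]
step 1: P' = (I − K·H)·P̄ = [5558072/11678175 246382/778545; 246382/778545 20963/51903]
step 2: x̄ = F·x = [-426212/259515, -182396/259515]
step 2: P̄ = F·P·Fᵀ + Q = [93538877/11678175 -33290524/11678175; -33290524/11678175 80623163/11678175]
step 2: y = z − H·x̄ = [422059/86505, 4153/86505]
step 2: S = H·P̄·Hᵀ + R = [108294503/1297575 -22443994/1297575; -22443994/1297575 36620237/1297575]
step 2: K = P̄·Hᵀ·S⁻¹ = [847228852/2668082769 737486921/2668082769; -468502414/2668082769 748708918/2668082769]
step 2: x' = x̄ + K·y = [-212854199/2668082769, -4125104296/2668082769]
step 2: P' = (I − K·H)·P̄ = [140636168/296453641 842111086/2668082769; 842111086/2668082769 358787431/889360923]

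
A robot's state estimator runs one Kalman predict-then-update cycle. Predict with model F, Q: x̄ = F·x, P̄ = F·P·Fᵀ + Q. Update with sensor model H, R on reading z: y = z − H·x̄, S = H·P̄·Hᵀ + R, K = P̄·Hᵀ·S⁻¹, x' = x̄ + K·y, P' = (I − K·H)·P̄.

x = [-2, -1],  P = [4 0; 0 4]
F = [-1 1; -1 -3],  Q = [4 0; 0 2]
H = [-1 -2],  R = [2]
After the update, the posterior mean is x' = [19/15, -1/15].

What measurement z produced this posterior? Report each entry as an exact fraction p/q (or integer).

z = [-1]

x̄ = F·x = [1, 5]
P̄ = F·P·Fᵀ + Q = [12 -8; -8 42]
S = H·P̄·Hᵀ + R = [150]
K = P̄·Hᵀ·S⁻¹ = [2/75; -38/75]
x' − x̄ = [4/15, -76/15] = K·y
y = (KᵀK)⁻¹·Kᵀ·(x' − x̄) = [10]
z = y + H·x̄ = [10] + [-11] = [-1]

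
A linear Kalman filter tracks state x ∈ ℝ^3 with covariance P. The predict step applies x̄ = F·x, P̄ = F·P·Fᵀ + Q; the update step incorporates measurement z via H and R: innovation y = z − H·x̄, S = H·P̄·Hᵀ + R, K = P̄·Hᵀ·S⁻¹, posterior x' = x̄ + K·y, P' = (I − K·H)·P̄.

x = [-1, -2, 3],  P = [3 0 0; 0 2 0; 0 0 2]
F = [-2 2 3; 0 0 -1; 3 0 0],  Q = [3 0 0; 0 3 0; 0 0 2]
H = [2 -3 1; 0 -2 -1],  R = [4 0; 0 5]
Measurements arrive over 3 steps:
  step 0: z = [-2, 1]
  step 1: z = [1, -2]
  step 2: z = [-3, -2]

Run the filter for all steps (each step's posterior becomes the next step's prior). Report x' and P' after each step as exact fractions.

step 0: x̄ = F·x = [7, -3, -3]
step 0: P̄ = F·P·Fᵀ + Q = [41 -6 -18; -6 5 0; -18 0 29]
step 0: y = z − H·x̄ = [-22, -8]
step 0: S = H·P̄·Hᵀ + R = [242 61; 61 54]
step 0: K = P̄·Hᵀ·S⁻¹ = [2598/9347 2258/9347; -848/9347 -773/9347; 107/719 -507/719]
step 0: x' = x̄ + K·y = [-9791/9347, -3201/9347, -455/719]
step 0: P' = (I − K·H)·P̄ = [102451/9347 36644/9347 -6506/719; 36644/9347 16109/9347 -2181/719; -6506/719 -2181/719 6897/719]
step 1: x̄ = F·x = [-4565/9347, 455/719, -29373/9347]
step 1: P̄ = F·P·Fᵀ + Q = [1690778/9347 -29341/719 -1156044/9347; -29341/719 9054/719 19518/719; -1156044/9347 19518/719 940753/9347]
step 1: y = z − H·x̄ = [65595/9347, -36237/9347]
step 1: S = H·P̄·Hᵀ + R = [7231187/9347 3857013/9347; 3857013/9347 2473232/9347]
step 1: K = P̄·Hᵀ·S⁻¹ = [99824926/321798845 93997241/321798845; -26308226/321798845 -22615296/321798845; 33331387/321798845 -240412318/321798845]
step 1: x' = x̄ + K·y = [178969324/321798845, 106693331/321798845, 154701618/321798845]
step 1: P' = (I − K·H)·P̄ = [2923614862/321798845 995588763/321798845 -2461163731/321798845; 995588763/321798845 441897382/321798845 -770718284/321798845; -2461163731/321798845 -770718284/321798845 2743498158/321798845]
step 2: x̄ = F·x = [319552868/321798845, -154701618/321798845, 536907972/321798845]
step 2: P̄ = F·P·Fᵀ + Q = [51439564193/321798845 -11611385368/321798845 -33718630173/321798845; -11611385368/321798845 3708894693/321798845 7383491193/321798845; -33718630173/321798845 7383491193/321798845 26956131448/321798845]
step 2: y = z − H·x̄ = [-2605515097/321798845, -416092954/321798845]
step 2: S = H·P̄·Hᵀ + R = [227542792403/321798845 116563529721/321798845; 116563529721/321798845 72934669217/321798845]
step 2: K = P̄·Hᵀ·S⁻¹ = [1472231877860/4674817642069 1296806063533/4674817642069; -750357348887/9349635284138 -698190237375/9349635284138; 917897049169/9349635284138 -6815540847373/9349635284138]
step 2: x' = x̄ + K·y = [-8954857699658/4674817642069, 2483463645829/9349635284138, 16980165433893/9349635284138]
step 2: P' = (I − K·H)·P̄ = [42027444232760/4674817642069 14336386127283/4674817642069 -35156802572231/4674817642069; 14336386127283/4674817642069 12767585018311/9349635284138 -22044218849747/9349635284138; -35156802572231/4674817642069 -22044218849747/9349635284138 78166141936359/9349635284138]

step 0: x' = [-9791/9347, -3201/9347, -455/719], P' = [102451/9347 36644/9347 -6506/719; 36644/9347 16109/9347 -2181/719; -6506/719 -2181/719 6897/719]
step 1: x' = [178969324/321798845, 106693331/321798845, 154701618/321798845], P' = [2923614862/321798845 995588763/321798845 -2461163731/321798845; 995588763/321798845 441897382/321798845 -770718284/321798845; -2461163731/321798845 -770718284/321798845 2743498158/321798845]
step 2: x' = [-8954857699658/4674817642069, 2483463645829/9349635284138, 16980165433893/9349635284138], P' = [42027444232760/4674817642069 14336386127283/4674817642069 -35156802572231/4674817642069; 14336386127283/4674817642069 12767585018311/9349635284138 -22044218849747/9349635284138; -35156802572231/4674817642069 -22044218849747/9349635284138 78166141936359/9349635284138]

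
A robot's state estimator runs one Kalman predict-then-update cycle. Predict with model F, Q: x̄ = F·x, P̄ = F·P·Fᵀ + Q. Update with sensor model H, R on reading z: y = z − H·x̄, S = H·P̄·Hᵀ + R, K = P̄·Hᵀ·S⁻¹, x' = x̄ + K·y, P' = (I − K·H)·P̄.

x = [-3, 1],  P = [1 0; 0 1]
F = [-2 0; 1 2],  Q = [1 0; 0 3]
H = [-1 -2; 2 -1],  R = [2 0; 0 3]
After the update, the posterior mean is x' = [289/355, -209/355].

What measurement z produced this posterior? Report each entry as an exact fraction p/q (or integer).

z = [1, 1]

x̄ = F·x = [6, -1]
P̄ = F·P·Fᵀ + Q = [5 -2; -2 8]
S = H·P̄·Hᵀ + R = [31 12; 12 39]
K = P̄·Hᵀ·S⁻¹ = [-61/355 128/355; -134/355 -68/355]
x' − x̄ = [-1841/355, 146/355] = K·y
y = (KᵀK)⁻¹·Kᵀ·(x' − x̄) = [5, -12]
z = y + H·x̄ = [5, -12] + [-4, 13] = [1, 1]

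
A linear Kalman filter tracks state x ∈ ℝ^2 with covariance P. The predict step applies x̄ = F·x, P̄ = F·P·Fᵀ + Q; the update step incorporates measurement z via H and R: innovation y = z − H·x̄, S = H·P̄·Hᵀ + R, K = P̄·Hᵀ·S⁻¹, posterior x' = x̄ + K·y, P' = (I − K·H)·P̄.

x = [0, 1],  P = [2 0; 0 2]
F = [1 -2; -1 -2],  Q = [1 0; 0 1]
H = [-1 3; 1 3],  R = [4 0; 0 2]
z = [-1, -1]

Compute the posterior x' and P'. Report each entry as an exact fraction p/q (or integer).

x̄ = F·x = [-2, -2]
P̄ = F·P·Fᵀ + Q = [11 6; 6 11]
y = z − H·x̄ = [3, 7]
S = H·P̄·Hᵀ + R = [78 88; 88 148]
K = P̄·Hᵀ·S⁻¹ = [-379/950 823/1900; 141/950 333/1900]
x' = x̄ + K·y = [-313/1900, -623/1900]
P' = (I − K·H)·P̄ = [2339/1900 -231/1900; -231/1900 299/1900]

x' = [-313/1900, -623/1900]
P' = [2339/1900 -231/1900; -231/1900 299/1900]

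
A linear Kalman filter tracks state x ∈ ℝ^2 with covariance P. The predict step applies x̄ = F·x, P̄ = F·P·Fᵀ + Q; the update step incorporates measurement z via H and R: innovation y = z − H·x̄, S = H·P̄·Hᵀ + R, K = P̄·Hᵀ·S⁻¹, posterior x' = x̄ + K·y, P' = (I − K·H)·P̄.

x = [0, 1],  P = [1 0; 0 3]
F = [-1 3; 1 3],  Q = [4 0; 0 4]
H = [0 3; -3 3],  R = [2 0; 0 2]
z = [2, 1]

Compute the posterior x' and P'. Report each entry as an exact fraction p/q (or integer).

x' = [1332/3623, 2484/3623]
P' = [1582/3623 796/3623; 796/3623 799/3623]

x̄ = F·x = [3, 3]
P̄ = F·P·Fᵀ + Q = [32 26; 26 32]
y = z − H·x̄ = [-7, 1]
S = H·P̄·Hᵀ + R = [290 54; 54 110]
K = P̄·Hᵀ·S⁻¹ = [1194/3623 -1179/3623; 2397/7246 9/7246]
x' = x̄ + K·y = [1332/3623, 2484/3623]
P' = (I − K·H)·P̄ = [1582/3623 796/3623; 796/3623 799/3623]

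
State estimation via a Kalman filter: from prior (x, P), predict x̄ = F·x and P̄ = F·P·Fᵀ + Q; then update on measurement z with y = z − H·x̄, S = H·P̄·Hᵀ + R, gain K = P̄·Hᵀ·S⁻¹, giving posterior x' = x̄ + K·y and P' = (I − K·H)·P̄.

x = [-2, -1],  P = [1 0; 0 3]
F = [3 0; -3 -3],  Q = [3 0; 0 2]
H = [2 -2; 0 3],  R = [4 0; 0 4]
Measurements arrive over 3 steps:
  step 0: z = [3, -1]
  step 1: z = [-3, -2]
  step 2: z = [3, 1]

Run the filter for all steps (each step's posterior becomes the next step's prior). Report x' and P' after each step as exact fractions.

step 0: x' = [1581/2662, -619/1331], P' = [1641/1331 488/1331; 488/1331 1652/3993]
step 1: x' = [-568681/469076, -94720/351807], P' = [244579/234538 96260/351807; 96260/351807 389444/1055421]
step 2: x' = [748277247/623143484, 19816297/155785871], P' = [324960159/311571742 42648744/155785871; 42648744/155785871 57414876/155785871]

step 0: x̄ = F·x = [-6, 9]
step 0: P̄ = F·P·Fᵀ + Q = [12 -9; -9 38]
step 0: y = z − H·x̄ = [33, -28]
step 0: S = H·P̄·Hᵀ + R = [276 -282; -282 346]
step 0: K = P̄·Hᵀ·S⁻¹ = [1153/2662 366/1331; -94/3993 413/1331]
step 0: x' = x̄ + K·y = [1581/2662, -619/1331]
step 0: P' = (I − K·H)·P̄ = [1641/1331 488/1331; 488/1331 1652/3993]
step 1: x̄ = F·x = [4743/2662, -1029/2662]
step 1: P̄ = F·P·Fᵀ + Q = [18762/1331 -19161/1331; -19161/1331 31171/1331]
step 1: y = z − H·x̄ = [-9765/1331, -2237/2662]
step 1: S = H·P̄·Hᵀ + R = [358344/1331 -301992/1331; -301992/1331 285863/1331]
step 1: K = P̄·Hᵀ·S⁻¹ = [541217/1407228 24065/117269; -50332/1055421 97361/351807]
step 1: x' = x̄ + K·y = [-568681/469076, -94720/351807]
step 1: P' = (I − K·H)·P̄ = [244579/234538 96260/351807; 96260/351807 389444/1055421]
step 2: x̄ = F·x = [-1706043/469076, 2084923/469076]
step 2: P̄ = F·P·Fᵀ + Q = [2904825/234538 -2778771/234538; -2778771/234538 4604295/234538]
step 2: y = z − H·x̄ = [2247290/117269, -5785693/469076]
step 2: S = H·P̄·Hᵀ + R = [26602400/117269 -22149198/117269; -22149198/117269 42376807/234538]
step 2: K = P̄·Hᵀ·S⁻¹ = [239662671/623143484 31986558/155785871; -7383066/155785871 43061157/155785871]
step 2: x' = x̄ + K·y = [748277247/623143484, 19816297/155785871]
step 2: P' = (I − K·H)·P̄ = [324960159/311571742 42648744/155785871; 42648744/155785871 57414876/155785871]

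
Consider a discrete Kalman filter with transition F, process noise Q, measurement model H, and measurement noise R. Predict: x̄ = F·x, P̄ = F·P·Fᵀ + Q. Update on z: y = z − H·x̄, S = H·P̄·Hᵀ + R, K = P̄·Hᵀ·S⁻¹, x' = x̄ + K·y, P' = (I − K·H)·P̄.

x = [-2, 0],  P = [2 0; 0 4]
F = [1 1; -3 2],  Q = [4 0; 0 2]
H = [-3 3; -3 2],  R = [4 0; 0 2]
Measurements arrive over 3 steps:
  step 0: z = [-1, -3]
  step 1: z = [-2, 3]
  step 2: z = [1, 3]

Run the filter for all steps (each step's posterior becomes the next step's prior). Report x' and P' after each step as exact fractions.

step 0: x̄ = F·x = [-2, 6]
step 0: P̄ = F·P·Fᵀ + Q = [10 2; 2 36]
step 0: y = z − H·x̄ = [-25, -21]
step 0: S = H·P̄·Hᵀ + R = [382 276; 276 212]
step 0: K = P̄·Hᵀ·S⁻¹ = [261/601 -827/1202; 426/601 -735/1202]
step 0: x' = x̄ + K·y = [1913/1202, 1347/1202]
step 0: P' = (I − K·H)·P̄ = [1523/601 1871/601; 1871/601 2439/601]
step 1: x̄ = F·x = [1630/601, -3045/1202]
step 1: P̄ = F·P·Fᵀ + Q = [10108/601 -1562/601; -1562/601 2213/601]
step 1: y = z − H·x̄ = [16511/1202, 9738/601]
step 1: S = H·P̄·Hᵀ + R = [141409/601 127680/601; 127680/601 119770/601]
step 1: K = P̄·Hᵀ·S⁻¹ = [1842/15079 -216116/527765; 4587/15079 -130996/527765]
step 1: x' = x̄ + K·y = [-1184773/527765, -1254213/527765]
step 1: P' = (I − K·H)·P̄ = [604152/527765 690112/527765; 690112/527765 904172/527765]
step 2: x̄ = F·x = [-2438986/527765, 1045893/527765]
step 2: P̄ = F·P·Fᵀ + Q = [4999608/527765 -694224/527765; -694224/527765 1828242/527765]
step 2: y = z − H·x̄ = [-9926872/527765, -7825449/527765]
step 2: S = H·P̄·Hᵀ + R = [76057742/527765 66379284/527765; 66379284/527765 61695658/527765]
step 2: K = P̄·Hᵀ·S⁻¹ = [16068348/135582643 -53300916/135582643; 40697343/135582643 -31174488/135582643]
step 2: x' = x̄ + K·y = [-138487778/135582643, -34557069/135582643]
step 2: P' = (I − K·H)·P̄ = [149450760/135582643 170875224/135582643; 170875224/135582643 225138348/135582643]

step 0: x' = [1913/1202, 1347/1202], P' = [1523/601 1871/601; 1871/601 2439/601]
step 1: x' = [-1184773/527765, -1254213/527765], P' = [604152/527765 690112/527765; 690112/527765 904172/527765]
step 2: x' = [-138487778/135582643, -34557069/135582643], P' = [149450760/135582643 170875224/135582643; 170875224/135582643 225138348/135582643]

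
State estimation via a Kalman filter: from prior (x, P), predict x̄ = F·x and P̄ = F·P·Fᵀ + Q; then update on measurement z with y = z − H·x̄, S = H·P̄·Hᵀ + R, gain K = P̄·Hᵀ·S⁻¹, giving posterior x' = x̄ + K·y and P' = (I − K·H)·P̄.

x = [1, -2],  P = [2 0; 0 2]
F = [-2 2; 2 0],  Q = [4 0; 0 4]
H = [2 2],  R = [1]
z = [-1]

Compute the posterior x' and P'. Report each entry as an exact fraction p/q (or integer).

x' = [-222/65, 186/65]
P' = [724/65 -712/65; -712/65 716/65]

x̄ = F·x = [-6, 2]
P̄ = F·P·Fᵀ + Q = [20 -8; -8 12]
y = z − H·x̄ = [7]
S = H·P̄·Hᵀ + R = [65]
K = P̄·Hᵀ·S⁻¹ = [24/65; 8/65]
x' = x̄ + K·y = [-222/65, 186/65]
P' = (I − K·H)·P̄ = [724/65 -712/65; -712/65 716/65]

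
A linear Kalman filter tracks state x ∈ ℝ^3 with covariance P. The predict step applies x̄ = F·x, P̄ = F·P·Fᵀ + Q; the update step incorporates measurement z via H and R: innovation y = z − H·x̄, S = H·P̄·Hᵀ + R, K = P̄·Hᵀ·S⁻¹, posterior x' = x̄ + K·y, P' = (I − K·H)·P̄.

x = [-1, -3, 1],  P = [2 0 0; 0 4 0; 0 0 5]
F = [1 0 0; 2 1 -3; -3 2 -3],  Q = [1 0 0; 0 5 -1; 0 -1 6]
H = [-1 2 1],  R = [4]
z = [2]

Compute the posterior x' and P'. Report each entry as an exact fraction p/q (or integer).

x' = [-519/496, -18/31, 957/496]
P' = [1487/496 134/31 -2805/496; 134/31 322/31 -470/31; -2805/496 -470/31 12919/496]

x̄ = F·x = [-1, -8, -6]
P̄ = F·P·Fᵀ + Q = [3 4 -6; 4 62 40; -6 40 85]
y = z − H·x̄ = [23]
S = H·P̄·Hᵀ + R = [496]
K = P̄·Hᵀ·S⁻¹ = [-1/496; 10/31; 171/496]
x' = x̄ + K·y = [-519/496, -18/31, 957/496]
P' = (I − K·H)·P̄ = [1487/496 134/31 -2805/496; 134/31 322/31 -470/31; -2805/496 -470/31 12919/496]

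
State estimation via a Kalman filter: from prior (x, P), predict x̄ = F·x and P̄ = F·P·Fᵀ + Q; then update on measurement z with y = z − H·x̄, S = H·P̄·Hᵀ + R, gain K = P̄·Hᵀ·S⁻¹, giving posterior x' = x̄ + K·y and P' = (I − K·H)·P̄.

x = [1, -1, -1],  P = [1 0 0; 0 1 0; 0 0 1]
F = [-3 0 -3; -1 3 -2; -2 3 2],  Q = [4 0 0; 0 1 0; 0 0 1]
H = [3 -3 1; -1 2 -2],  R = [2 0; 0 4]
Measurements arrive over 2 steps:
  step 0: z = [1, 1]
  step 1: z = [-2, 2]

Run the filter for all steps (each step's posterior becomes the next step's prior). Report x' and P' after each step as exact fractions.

step 0: x' = [-9233/6809, -18242/6809, -1772/619], P' = [64188/6809 76332/6809 3740/619; 76332/6809 95318/6809 5116/619; 3740/619 5116/619 3872/619]
step 1: x' = [-4319787/42332489, 10257397/42332489, -38928715/42332489], P' = [84585712/42332489 77926701/42332489 9447357/42332489; 77926701/42332489 750058351/338659912 336705199/338659912; 9447357/42332489 336705199/338659912 624104959/338659912]

step 0: x̄ = F·x = [0, -2, -7]
step 0: P̄ = F·P·Fᵀ + Q = [22 9 0; 9 15 7; 0 7 18]
step 0: y = z − H·x̄ = [2, -9]
step 0: S = H·P̄·Hᵀ + R = [149 -55; -55 66]
step 0: K = P̄·Hᵀ·S⁻¹ = [214/619 1549/6809; -31/619 438/6809; -128/619 -313/619]
step 0: x' = x̄ + K·y = [-9233/6809, -18242/6809, -1772/619]
step 0: P' = (I − K·H)·P̄ = [64188/6809 76332/6809 3740/619; 76332/6809 95318/6809 5116/619; 3740/619 5116/619 3872/619]
step 1: x̄ = F·x = [86175/6809, -6509/6809, -75244/6809]
step 1: P̄ = F·P·Fᵀ + Q = [1728776/6809 -375096/6809 -1063896/6809; -375096/6809 130483/6809 211162/6809; -1063896/6809 211162/6809 721999/6809]
step 1: y = z − H·x̄ = [-216426/6809, -37677/6809]
step 1: S = H·P̄·Hᵀ + R = [16570328/6809 -1652520/6809; -1652520/6809 721444/6809]
step 1: K = P̄·Hᵀ·S⁻¹ = [14712195/42332489 13093244/42332489; -21614515/338659912 25411587/169329956; -79637035/338659912 -81297297/169329956]
step 1: x' = x̄ + K·y = [-4319787/42332489, 10257397/42332489, -38928715/42332489]
step 1: P' = (I − K·H)·P̄ = [84585712/42332489 77926701/42332489 9447357/42332489; 77926701/42332489 750058351/338659912 336705199/338659912; 9447357/42332489 336705199/338659912 624104959/338659912]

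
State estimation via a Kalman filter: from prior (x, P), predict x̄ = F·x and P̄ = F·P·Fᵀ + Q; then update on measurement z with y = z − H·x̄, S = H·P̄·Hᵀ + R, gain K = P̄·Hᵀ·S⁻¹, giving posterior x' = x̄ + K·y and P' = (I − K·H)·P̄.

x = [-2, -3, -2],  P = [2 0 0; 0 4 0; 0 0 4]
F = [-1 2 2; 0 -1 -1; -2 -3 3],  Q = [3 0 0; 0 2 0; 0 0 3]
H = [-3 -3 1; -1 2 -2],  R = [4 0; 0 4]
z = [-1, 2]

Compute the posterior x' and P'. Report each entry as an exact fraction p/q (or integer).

x̄ = F·x = [-8, 5, 7]
P̄ = F·P·Fᵀ + Q = [37 -16 4; -16 10 0; 4 0 83]
y = z − H·x̄ = [-17, -2]
S = H·P̄·Hᵀ + R = [198 -47; -47 493]
K = P̄·Hᵀ·S⁻¹ = [-32706/95405 -18019/95405; 10566/95405 7974/95405; 27013/95405 -30323/95405]
x' = x̄ + K·y = [-34240/19081, 56291/19081, 53852/19081]
P' = (I − K·H)·P̄ = [212868/95405 -289088/95405 -359484/95405; -289088/95405 476798/95405 605394/95405; -359484/95405 605394/95405 845782/95405]

x' = [-34240/19081, 56291/19081, 53852/19081]
P' = [212868/95405 -289088/95405 -359484/95405; -289088/95405 476798/95405 605394/95405; -359484/95405 605394/95405 845782/95405]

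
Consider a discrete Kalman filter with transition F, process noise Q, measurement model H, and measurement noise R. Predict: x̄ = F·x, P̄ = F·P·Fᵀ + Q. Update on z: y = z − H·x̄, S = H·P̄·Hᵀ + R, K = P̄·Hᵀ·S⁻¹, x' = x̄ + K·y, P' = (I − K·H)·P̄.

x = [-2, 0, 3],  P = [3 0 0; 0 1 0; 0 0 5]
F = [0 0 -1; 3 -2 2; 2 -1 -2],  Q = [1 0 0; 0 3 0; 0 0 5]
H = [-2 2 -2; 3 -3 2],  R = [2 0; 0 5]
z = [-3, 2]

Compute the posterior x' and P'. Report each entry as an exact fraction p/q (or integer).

x' = [-861/8257, -8960/8257, 1176/8257]
P' = [9102/8257 12150/8257 4082/8257; 12150/8257 56758/8257 51072/8257; 4082/8257 51072/8257 56050/8257]

x̄ = F·x = [-3, 0, -10]
P̄ = F·P·Fᵀ + Q = [6 -10 10; -10 54 0; 10 0 38]
y = z − H·x̄ = [-29, 31]
S = H·P̄·Hᵀ + R = [554 -732; -732 997]
K = P̄·Hᵀ·S⁻¹ = [-1034/8257 -196/8257; -6464/8257 -6336/8257; -9060/8257 -5774/8257]
x' = x̄ + K·y = [-861/8257, -8960/8257, 1176/8257]
P' = (I − K·H)·P̄ = [9102/8257 12150/8257 4082/8257; 12150/8257 56758/8257 51072/8257; 4082/8257 51072/8257 56050/8257]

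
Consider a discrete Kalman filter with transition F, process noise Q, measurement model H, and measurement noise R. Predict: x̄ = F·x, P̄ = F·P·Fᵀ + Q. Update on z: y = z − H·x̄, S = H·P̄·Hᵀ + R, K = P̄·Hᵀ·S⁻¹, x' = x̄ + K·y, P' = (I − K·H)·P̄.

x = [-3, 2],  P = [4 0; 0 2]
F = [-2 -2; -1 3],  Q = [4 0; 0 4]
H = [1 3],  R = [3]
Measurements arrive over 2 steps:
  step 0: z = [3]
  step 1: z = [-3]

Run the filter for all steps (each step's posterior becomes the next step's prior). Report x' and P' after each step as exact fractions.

step 0: x' = [66/241, 245/241], P' = [6492/241 -2148/241; -2148/241 790/241]
step 1: x' = [-1488294/361733, 136473/361733], P' = [2687388/361733 -832380/361733; -832380/361733 376658/361733]

step 0: x̄ = F·x = [2, 9]
step 0: P̄ = F·P·Fᵀ + Q = [28 -4; -4 26]
step 0: y = z − H·x̄ = [-26]
step 0: S = H·P̄·Hᵀ + R = [241]
step 0: K = P̄·Hᵀ·S⁻¹ = [16/241; 74/241]
step 0: x' = x̄ + K·y = [66/241, 245/241]
step 0: P' = (I − K·H)·P̄ = [6492/241 -2148/241; -2148/241 790/241]
step 1: x̄ = F·x = [-622/241, 669/241]
step 1: P̄ = F·P·Fᵀ + Q = [12908/241 16836/241; 16836/241 27454/241]
step 1: y = z − H·x̄ = [-2108/241]
step 1: S = H·P̄·Hᵀ + R = [361733/241]
step 1: K = P̄·Hᵀ·S⁻¹ = [63416/361733; 99198/361733]
step 1: x' = x̄ + K·y = [-1488294/361733, 136473/361733]
step 1: P' = (I − K·H)·P̄ = [2687388/361733 -832380/361733; -832380/361733 376658/361733]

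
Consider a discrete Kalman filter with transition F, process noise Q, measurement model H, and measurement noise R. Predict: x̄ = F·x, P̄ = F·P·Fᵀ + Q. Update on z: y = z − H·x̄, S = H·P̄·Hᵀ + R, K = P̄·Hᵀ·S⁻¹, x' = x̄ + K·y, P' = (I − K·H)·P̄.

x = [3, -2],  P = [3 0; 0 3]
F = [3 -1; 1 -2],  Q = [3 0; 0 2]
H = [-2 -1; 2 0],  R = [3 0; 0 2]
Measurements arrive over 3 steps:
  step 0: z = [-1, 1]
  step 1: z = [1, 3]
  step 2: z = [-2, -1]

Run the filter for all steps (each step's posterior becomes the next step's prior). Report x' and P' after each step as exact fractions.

step 0: x' = [499/1082, 609/1082], P' = [435/1082 -627/1082; -627/1082 3411/1082]
step 1: x' = [464673/422659, -1007710/422659], P' = [146631/422659 -169710/422659; -169710/422659 1092543/422659]
step 2: x' = [-6539429/67528684, 127496943/67528684], P' = [46851399/135057368 -54073197/135057368; -54073197/135057368 345683103/135057368]

step 0: x̄ = F·x = [11, 7]
step 0: P̄ = F·P·Fᵀ + Q = [33 15; 15 17]
step 0: y = z − H·x̄ = [28, -21]
step 0: S = H·P̄·Hᵀ + R = [212 -162; -162 134]
step 0: K = P̄·Hᵀ·S⁻¹ = [-81/1082 435/1082; -719/1082 -627/1082]
step 0: x' = x̄ + K·y = [499/1082, 609/1082]
step 0: P' = (I − K·H)·P̄ = [435/1082 -627/1082; -627/1082 3411/1082]
step 1: x̄ = F·x = [444/541, -719/1082]
step 1: P̄ = F·P·Fᵀ + Q = [7167/541 6258/541; 6258/541 18751/1082]
step 1: y = z − H·x̄ = [2139/1082, 735/541]
step 1: S = H·P̄·Hᵀ + R = [129397/1082 -41184/541; -41184/541 29750/541]
step 1: K = P̄·Hᵀ·S⁻¹ = [-41184/422659 146631/422659; -251041/422659 -169710/422659]
step 1: x' = x̄ + K·y = [464673/422659, -1007710/422659]
step 1: P' = (I − K·H)·P̄ = [146631/422659 -169710/422659; -169710/422659 1092543/422659]
step 2: x̄ = F·x = [2401729/422659, 2480093/422659]
step 2: P̄ = F·P·Fᵀ + Q = [4698459/422659 3812949/422659; 3812949/422659 6040961/422659]
step 2: y = z − H·x̄ = [6438233/422659, -5226117/422659]
step 2: S = H·P̄·Hᵀ + R = [41354570/422659 -26419734/422659; -26419734/422659 19639154/422659]
step 2: K = P̄·Hᵀ·S⁻¹ = [-13209867/135057368 46851399/135057368; -79178903/135057368 -54073197/135057368]
step 2: x' = x̄ + K·y = [-6539429/67528684, 127496943/67528684]
step 2: P' = (I − K·H)·P̄ = [46851399/135057368 -54073197/135057368; -54073197/135057368 345683103/135057368]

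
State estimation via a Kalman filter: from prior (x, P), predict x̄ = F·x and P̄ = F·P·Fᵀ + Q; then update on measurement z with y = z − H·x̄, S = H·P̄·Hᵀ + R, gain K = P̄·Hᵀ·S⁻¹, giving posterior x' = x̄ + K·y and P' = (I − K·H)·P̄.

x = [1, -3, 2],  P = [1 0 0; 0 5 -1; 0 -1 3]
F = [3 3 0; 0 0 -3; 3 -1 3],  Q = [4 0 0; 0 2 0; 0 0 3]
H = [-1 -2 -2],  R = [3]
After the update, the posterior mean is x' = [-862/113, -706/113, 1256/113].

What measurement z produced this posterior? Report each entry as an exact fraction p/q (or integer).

x̄ = F·x = [-6, -6, 12]
P̄ = F·P·Fᵀ + Q = [58 9 -15; 9 29 -30; -15 -30 50]
S = H·P̄·Hᵀ + R = [113]
K = P̄·Hᵀ·S⁻¹ = [-46/113; -7/113; -25/113]
x' − x̄ = [-184/113, -28/113, -100/113] = K·y
y = (KᵀK)⁻¹·Kᵀ·(x' − x̄) = [4]
z = y + H·x̄ = [4] + [-6] = [-2]

z = [-2]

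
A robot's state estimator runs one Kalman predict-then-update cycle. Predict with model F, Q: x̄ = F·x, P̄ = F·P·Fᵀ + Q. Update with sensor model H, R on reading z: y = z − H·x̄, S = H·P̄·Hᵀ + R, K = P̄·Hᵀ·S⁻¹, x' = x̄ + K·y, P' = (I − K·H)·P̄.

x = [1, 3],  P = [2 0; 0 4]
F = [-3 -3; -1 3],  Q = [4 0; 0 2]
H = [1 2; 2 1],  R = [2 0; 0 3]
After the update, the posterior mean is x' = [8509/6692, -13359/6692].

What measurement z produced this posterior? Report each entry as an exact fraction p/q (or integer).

x̄ = F·x = [-12, 8]
P̄ = F·P·Fᵀ + Q = [58 -30; -30 40]
S = H·P̄·Hᵀ + R = [100 46; 46 155]
K = P̄·Hᵀ·S⁻¹ = [-2133/6692 2173/3346; 4335/6692 -1075/3346]
x' − x̄ = [88813/6692, -66895/6692] = K·y
y = (KᵀK)⁻¹·Kᵀ·(x' − x̄) = [-7, 17]
z = y + H·x̄ = [-7, 17] + [4, -16] = [-3, 1]

z = [-3, 1]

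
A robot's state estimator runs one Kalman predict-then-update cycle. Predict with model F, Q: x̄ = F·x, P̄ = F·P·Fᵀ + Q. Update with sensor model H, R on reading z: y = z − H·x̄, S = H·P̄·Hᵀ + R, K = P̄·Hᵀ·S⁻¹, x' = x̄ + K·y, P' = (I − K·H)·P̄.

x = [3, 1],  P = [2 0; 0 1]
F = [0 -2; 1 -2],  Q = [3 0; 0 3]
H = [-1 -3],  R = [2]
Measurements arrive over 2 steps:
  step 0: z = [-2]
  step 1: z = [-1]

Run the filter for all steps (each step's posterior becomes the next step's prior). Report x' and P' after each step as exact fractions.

step 0: x' = [-11/6, 145/114], P' = [23/6 -7/6; -7/6 65/114]
step 1: x' = [-1951/3625, 8026/18125], P' = [2161/725 -3311/3625; -3311/3625 9011/18125]

step 0: x̄ = F·x = [-2, 1]
step 0: P̄ = F·P·Fᵀ + Q = [7 4; 4 9]
step 0: y = z − H·x̄ = [-1]
step 0: S = H·P̄·Hᵀ + R = [114]
step 0: K = P̄·Hᵀ·S⁻¹ = [-1/6; -31/114]
step 0: x' = x̄ + K·y = [-11/6, 145/114]
step 0: P' = (I − K·H)·P̄ = [23/6 -7/6; -7/6 65/114]
step 1: x̄ = F·x = [-145/57, -499/114]
step 1: P̄ = F·P·Fᵀ + Q = [301/57 263/57; 263/57 1571/114]
step 1: y = z − H·x̄ = [-1901/114]
step 1: S = H·P̄·Hᵀ + R = [18125/114]
step 1: K = P̄·Hᵀ·S⁻¹ = [-436/3625; -5239/18125]
step 1: x' = x̄ + K·y = [-1951/3625, 8026/18125]
step 1: P' = (I − K·H)·P̄ = [2161/725 -3311/3625; -3311/3625 9011/18125]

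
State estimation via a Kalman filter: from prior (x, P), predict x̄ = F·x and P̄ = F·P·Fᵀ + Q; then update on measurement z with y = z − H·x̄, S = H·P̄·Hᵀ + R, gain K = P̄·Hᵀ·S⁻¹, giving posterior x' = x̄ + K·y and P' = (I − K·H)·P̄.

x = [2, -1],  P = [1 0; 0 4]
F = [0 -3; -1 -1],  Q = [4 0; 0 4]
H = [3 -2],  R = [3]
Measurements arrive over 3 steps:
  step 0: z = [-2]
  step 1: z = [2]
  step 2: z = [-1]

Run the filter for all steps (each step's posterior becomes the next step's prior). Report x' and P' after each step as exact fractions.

step 0: x̄ = F·x = [3, -1]
step 0: P̄ = F·P·Fᵀ + Q = [40 12; 12 9]
step 0: y = z − H·x̄ = [-13]
step 0: S = H·P̄·Hᵀ + R = [255]
step 0: K = P̄·Hᵀ·S⁻¹ = [32/85; 6/85]
step 0: x' = x̄ + K·y = [-161/85, -163/85]
step 0: P' = (I − K·H)·P̄ = [328/85 444/85; 444/85 657/85]
step 1: x̄ = F·x = [489/85, 324/85]
step 1: P̄ = F·P·Fᵀ + Q = [6253/85 3303/85; 3303/85 2213/85]
step 1: y = z − H·x̄ = [-649/85]
step 1: S = H·P̄·Hᵀ + R = [25748/85]
step 1: K = P̄·Hᵀ·S⁻¹ = [12153/25748; 5483/25748]
step 1: x' = x̄ + K·y = [55335/25748, 56281/25748]
step 1: P' = (I − K·H)·P̄ = [156551/25748 216597/25748; 216597/25748 316671/25748]
step 2: x̄ = F·x = [-168843/25748, -27904/6437]
step 2: P̄ = F·P·Fᵀ + Q = [2953031/25748 399951/6437; 399951/6437 252352/6437]
step 2: y = z − H·x̄ = [257549/25748]
step 2: S = H·P̄·Hᵀ + R = [11494507/25748]
step 2: K = P̄·Hᵀ·S⁻¹ = [5659485/11494507; 2780596/11494507]
step 2: x' = x̄ + K·y = [-18765432/11494507, -22014571/11494507]
step 2: P' = (I − K·H)·P̄ = [74330629/11494507 103006716/11494507; 103006716/11494507 150339180/11494507]

step 0: x' = [-161/85, -163/85], P' = [328/85 444/85; 444/85 657/85]
step 1: x' = [55335/25748, 56281/25748], P' = [156551/25748 216597/25748; 216597/25748 316671/25748]
step 2: x' = [-18765432/11494507, -22014571/11494507], P' = [74330629/11494507 103006716/11494507; 103006716/11494507 150339180/11494507]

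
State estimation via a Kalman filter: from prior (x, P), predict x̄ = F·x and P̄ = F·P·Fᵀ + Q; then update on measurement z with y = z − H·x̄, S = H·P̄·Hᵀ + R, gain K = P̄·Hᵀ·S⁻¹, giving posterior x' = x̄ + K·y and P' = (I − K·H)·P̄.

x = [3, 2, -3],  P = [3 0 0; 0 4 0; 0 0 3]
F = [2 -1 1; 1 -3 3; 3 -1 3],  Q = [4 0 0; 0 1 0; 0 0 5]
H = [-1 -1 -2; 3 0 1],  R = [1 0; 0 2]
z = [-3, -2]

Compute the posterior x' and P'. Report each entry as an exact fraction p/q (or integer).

x' = [-16241/11291, -21293/11291, 34059/11291]
P' = [22327/33873 65999/33873 -45565/33873; 65999/33873 390478/33873 -219623/33873; -45565/33873 -219623/33873 137341/33873]

x̄ = F·x = [1, -12, -2]
P̄ = F·P·Fᵀ + Q = [23 27 31; 27 67 48; 31 48 63]
y = z − H·x̄ = [-18, -3]
S = H·P̄·Hᵀ + R = [713 -541; -541 458]
K = P̄·Hᵀ·S⁻¹ = [2804/33873 10708/33873; -17231/33873 -10813/33873; -9494/33873 323/33873]
x' = x̄ + K·y = [-16241/11291, -21293/11291, 34059/11291]
P' = (I − K·H)·P̄ = [22327/33873 65999/33873 -45565/33873; 65999/33873 390478/33873 -219623/33873; -45565/33873 -219623/33873 137341/33873]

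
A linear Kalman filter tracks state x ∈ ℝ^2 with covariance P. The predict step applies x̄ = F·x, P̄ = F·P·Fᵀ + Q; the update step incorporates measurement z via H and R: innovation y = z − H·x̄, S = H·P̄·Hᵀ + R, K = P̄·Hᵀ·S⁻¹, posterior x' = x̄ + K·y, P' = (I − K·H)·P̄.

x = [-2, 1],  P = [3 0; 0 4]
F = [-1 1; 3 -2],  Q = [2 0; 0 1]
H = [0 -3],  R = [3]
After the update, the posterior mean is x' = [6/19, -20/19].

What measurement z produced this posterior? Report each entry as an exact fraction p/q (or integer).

x̄ = F·x = [3, -8]
P̄ = F·P·Fᵀ + Q = [9 -17; -17 44]
S = H·P̄·Hᵀ + R = [399]
K = P̄·Hᵀ·S⁻¹ = [17/133; -44/133]
x' − x̄ = [-51/19, 132/19] = K·y
y = (KᵀK)⁻¹·Kᵀ·(x' − x̄) = [-21]
z = y + H·x̄ = [-21] + [24] = [3]

z = [3]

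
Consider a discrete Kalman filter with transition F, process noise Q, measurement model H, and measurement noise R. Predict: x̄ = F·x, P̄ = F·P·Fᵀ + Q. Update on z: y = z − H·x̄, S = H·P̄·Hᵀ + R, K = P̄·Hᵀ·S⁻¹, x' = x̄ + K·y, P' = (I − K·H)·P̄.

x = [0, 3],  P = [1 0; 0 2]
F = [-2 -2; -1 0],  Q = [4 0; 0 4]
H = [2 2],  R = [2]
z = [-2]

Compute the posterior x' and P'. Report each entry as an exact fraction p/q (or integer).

x' = [-42/17, 70/51]
P' = [56/17 -50/17; -50/17 157/51]

x̄ = F·x = [-6, 0]
P̄ = F·P·Fᵀ + Q = [16 2; 2 5]
y = z − H·x̄ = [10]
S = H·P̄·Hᵀ + R = [102]
K = P̄·Hᵀ·S⁻¹ = [6/17; 7/51]
x' = x̄ + K·y = [-42/17, 70/51]
P' = (I − K·H)·P̄ = [56/17 -50/17; -50/17 157/51]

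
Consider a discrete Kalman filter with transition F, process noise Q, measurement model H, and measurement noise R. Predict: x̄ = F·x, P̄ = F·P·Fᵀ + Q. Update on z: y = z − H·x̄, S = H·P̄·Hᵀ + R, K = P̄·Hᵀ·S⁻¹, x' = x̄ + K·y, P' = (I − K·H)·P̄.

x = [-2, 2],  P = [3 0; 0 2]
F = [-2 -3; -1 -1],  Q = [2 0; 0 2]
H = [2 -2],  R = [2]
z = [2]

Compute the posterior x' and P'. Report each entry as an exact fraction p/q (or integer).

x̄ = F·x = [-2, 0]
P̄ = F·P·Fᵀ + Q = [32 12; 12 7]
y = z − H·x̄ = [6]
S = H·P̄·Hᵀ + R = [62]
K = P̄·Hᵀ·S⁻¹ = [20/31; 5/31]
x' = x̄ + K·y = [58/31, 30/31]
P' = (I − K·H)·P̄ = [192/31 172/31; 172/31 167/31]

x' = [58/31, 30/31]
P' = [192/31 172/31; 172/31 167/31]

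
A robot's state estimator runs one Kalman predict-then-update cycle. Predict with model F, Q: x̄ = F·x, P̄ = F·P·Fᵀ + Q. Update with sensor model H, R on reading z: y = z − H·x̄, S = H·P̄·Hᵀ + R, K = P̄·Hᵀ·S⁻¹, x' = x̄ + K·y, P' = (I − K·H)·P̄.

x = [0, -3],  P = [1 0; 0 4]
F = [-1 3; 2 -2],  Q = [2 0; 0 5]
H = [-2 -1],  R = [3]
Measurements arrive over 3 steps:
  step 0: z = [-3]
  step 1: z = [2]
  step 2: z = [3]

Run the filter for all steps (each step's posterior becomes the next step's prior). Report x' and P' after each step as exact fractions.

step 0: x̄ = F·x = [-9, 6]
step 0: P̄ = F·P·Fᵀ + Q = [39 -26; -26 25]
step 0: y = z − H·x̄ = [-15]
step 0: S = H·P̄·Hᵀ + R = [80]
step 0: K = P̄·Hᵀ·S⁻¹ = [-13/20; 27/80]
step 0: x' = x̄ + K·y = [3/4, 15/16]
step 0: P' = (I − K·H)·P̄ = [26/5 -169/20; -169/20 1271/80]
step 1: x̄ = F·x = [33/16, -3/8]
step 1: P̄ = F·P·Fᵀ + Q = [16071/80 -6933/40; -6933/40 3139/20]
step 1: y = z − H·x̄ = [23/4]
step 1: S = H·P̄·Hᵀ + R = [1351/5]
step 1: K = P̄·Hᵀ·S⁻¹ = [-4569/5404; 271/386]
step 1: x' = x̄ + K·y = [-7563/2702, 2827/772]
step 1: P' = (I − K·H)·P̄ = [10452/1351 -9987/772; -9987/772 4587/193]
step 2: x̄ = F·x = [74493/5404, -34915/2702]
step 2: P̄ = F·P·Fᵀ + Q = [813997/2702 -353376/1351; -353376/1351 316817/1351]
step 2: y = z − H·x̄ = [3406/193]
step 2: S = H·P̄·Hᵀ + R = [76480/193]
step 2: K = P̄·Hᵀ·S⁻¹ = [-65803/76480; 11141/15296]
step 2: x' = x̄ + K·y = [-374531/267680, -3643/53536]
step 2: P' = (I − K·H)·P̄ = [4233169/535360 -1416895/107072; -1416895/107072 2599829/107072]

step 0: x' = [3/4, 15/16], P' = [26/5 -169/20; -169/20 1271/80]
step 1: x' = [-7563/2702, 2827/772], P' = [10452/1351 -9987/772; -9987/772 4587/193]
step 2: x' = [-374531/267680, -3643/53536], P' = [4233169/535360 -1416895/107072; -1416895/107072 2599829/107072]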